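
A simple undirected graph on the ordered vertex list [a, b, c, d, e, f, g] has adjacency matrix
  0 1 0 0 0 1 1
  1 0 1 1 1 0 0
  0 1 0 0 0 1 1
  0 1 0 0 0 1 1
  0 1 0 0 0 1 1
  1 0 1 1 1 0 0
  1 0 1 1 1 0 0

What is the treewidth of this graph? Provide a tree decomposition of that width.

Treewidth 3.
Bags: B1 = {b, c, f, g}  B2 = {a, b, f, g}  B3 = {b, e, f, g}  B4 = {b, d, f, g}
Tree: B1–B2, B2–B3, B3–B4

The largest bag has 4 vertices, giving width 3; this decomposition certifies tw(G) ≤ 3. For the lower bound: the 4 vertex sets {c,f}, {a,b}, {g}, {e} are disjoint, each induces a connected subgraph, and every pair is joined by at least one edge of G. Contracting each set to a single vertex therefore yields K_{4} as a minor, and since treewidth is minor-monotone, tw(G) ≥ tw(K_{4}) = 3. Combining the bounds, tw(G) = 3.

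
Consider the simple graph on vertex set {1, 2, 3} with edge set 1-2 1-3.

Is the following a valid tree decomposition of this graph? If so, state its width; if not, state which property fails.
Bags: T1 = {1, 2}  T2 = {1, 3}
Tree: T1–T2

Vertex coverage: the bags together contain {1, 2, 3}, the full vertex set. Edge coverage: each edge of G has both endpoints in at least one bag. Running intersection: for every vertex, the bags containing it form a connected subtree. All three properties hold, so this is a valid tree decomposition of width max|bag| − 1 = 1, and hence tw(G) ≤ 1.

Yes; width 1.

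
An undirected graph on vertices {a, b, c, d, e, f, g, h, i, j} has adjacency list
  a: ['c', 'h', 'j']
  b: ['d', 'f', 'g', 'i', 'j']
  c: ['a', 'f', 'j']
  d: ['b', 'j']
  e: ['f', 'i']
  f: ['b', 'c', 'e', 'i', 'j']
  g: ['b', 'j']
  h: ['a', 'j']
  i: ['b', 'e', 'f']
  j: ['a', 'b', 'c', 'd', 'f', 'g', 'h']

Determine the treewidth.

A width-2 tree decomposition is:
Bags: B1 = {b, d, j}  B2 = {b, f, j}  B3 = {c, f, j}  B4 = {b, f, i}  B5 = {e, f, i}  B6 = {b, g, j}  B7 = {a, c, j}  B8 = {a, h, j}
Tree: B1–B2, B2–B3, B2–B4, B4–B5, B2–B6, B3–B7, B7–B8
Each bag holds 3 vertices, so the decomposition has width 2, which upper-bounds the treewidth. For the lower bound, the 3 vertices {a, h, j} are pairwise adjacent, and any tree decomposition puts a clique entirely inside one bag — forcing width ≥ 2. Combining the bounds, tw(G) = 2.

2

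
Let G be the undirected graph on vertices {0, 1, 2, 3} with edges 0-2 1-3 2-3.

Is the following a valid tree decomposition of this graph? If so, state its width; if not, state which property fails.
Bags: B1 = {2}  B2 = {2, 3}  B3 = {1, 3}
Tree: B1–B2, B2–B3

No — vertex 0 appears in no bag.

A tree decomposition must satisfy three properties: every vertex lies in some bag; for every edge, both endpoints lie together in some bag; and for every vertex, the bags containing it form a connected subtree. Here vertex 0 appears in no bag, so the decomposition is invalid.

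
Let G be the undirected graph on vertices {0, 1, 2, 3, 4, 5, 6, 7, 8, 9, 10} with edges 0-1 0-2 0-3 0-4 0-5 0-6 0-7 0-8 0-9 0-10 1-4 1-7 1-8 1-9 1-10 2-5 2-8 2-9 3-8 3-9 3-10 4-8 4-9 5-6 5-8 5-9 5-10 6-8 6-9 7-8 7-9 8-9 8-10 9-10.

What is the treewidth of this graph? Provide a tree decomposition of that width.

Treewidth 4.
Bags: B1 = {0, 5, 6, 8, 9}  B2 = {0, 5, 8, 9, 10}  B3 = {0, 1, 8, 9, 10}  B4 = {0, 1, 7, 8, 9}  B5 = {0, 3, 8, 9, 10}  B6 = {0, 2, 5, 8, 9}  B7 = {0, 1, 4, 8, 9}
Tree: B1–B2, B2–B3, B3–B4, B2–B5, B1–B6, B4–B7

Each bag holds 5 vertices, so the decomposition has width 4, which upper-bounds the treewidth. On the other hand G contains the 5-clique {0, 1, 8, 9, 10}. A clique must lie in a single bag of any decomposition, so no decomposition can have width below 4. Combining the bounds, tw(G) = 4.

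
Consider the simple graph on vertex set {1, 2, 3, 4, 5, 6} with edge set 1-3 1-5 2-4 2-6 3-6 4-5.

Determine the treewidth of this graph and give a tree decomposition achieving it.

The largest bag has 3 vertices, giving width 2; this decomposition certifies tw(G) ≤ 2. Since 6–3–1–5–4–2–6 is a cycle in G, G is not acyclic. Forests are exactly the graphs of treewidth ≤ 1, so tw(G) ≥ 2. The upper and lower bounds meet at 2, so that is the treewidth.

Treewidth 2.
Bags: B1 = {1, 3, 6}  B2 = {1, 5, 6}  B3 = {4, 5, 6}  B4 = {2, 4, 6}
Tree: B1–B2, B2–B3, B3–B4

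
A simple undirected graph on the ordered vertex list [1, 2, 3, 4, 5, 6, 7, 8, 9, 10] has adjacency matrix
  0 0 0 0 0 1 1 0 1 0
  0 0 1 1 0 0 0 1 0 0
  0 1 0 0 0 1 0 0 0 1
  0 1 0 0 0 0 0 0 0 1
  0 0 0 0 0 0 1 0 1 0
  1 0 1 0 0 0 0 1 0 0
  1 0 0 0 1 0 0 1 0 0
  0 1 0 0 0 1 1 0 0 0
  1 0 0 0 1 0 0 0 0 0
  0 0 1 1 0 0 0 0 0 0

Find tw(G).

2

A width-2 tree decomposition is:
Bags: B1 = {1, 5, 9}  B2 = {1, 5, 7}  B3 = {1, 6, 7}  B4 = {6, 7, 8}  B5 = {3, 6, 8}  B6 = {2, 3, 8}  B7 = {2, 3, 10}  B8 = {2, 4, 10}
Tree: B1–B2, B2–B3, B3–B4, B4–B5, B5–B6, B6–B7, B7–B8
Each bag holds 3 vertices, so the decomposition has width 2, which upper-bounds the treewidth. Since 9–5–7–1–9 is a cycle in G, G is not acyclic. Forests are exactly the graphs of treewidth ≤ 1, so tw(G) ≥ 2. The upper and lower bounds meet at 2, so that is the treewidth.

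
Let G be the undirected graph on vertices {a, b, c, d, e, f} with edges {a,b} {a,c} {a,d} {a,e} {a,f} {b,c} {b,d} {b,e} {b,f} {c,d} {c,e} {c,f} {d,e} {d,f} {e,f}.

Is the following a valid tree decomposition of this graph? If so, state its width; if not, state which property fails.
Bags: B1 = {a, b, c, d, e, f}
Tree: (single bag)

Yes; width 5.

Vertex coverage: the bags together contain {a, b, c, d, e, f}, the full vertex set. Edge coverage: each edge of G has both endpoints in at least one bag. Running intersection: for every vertex, the bags containing it form a connected subtree. All three properties hold, so this is a valid tree decomposition of width max|bag| − 1 = 5, and hence tw(G) ≤ 5.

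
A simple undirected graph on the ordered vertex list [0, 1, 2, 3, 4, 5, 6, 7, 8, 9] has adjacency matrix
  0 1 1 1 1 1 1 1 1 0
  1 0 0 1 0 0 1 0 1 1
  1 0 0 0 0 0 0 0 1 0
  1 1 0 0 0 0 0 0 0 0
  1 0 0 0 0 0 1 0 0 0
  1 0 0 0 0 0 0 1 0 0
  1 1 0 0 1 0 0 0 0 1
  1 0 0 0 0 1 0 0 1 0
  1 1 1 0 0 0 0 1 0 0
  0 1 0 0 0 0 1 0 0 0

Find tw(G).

2

A width-2 tree decomposition is:
Bags: B1 = {0, 1, 8}  B2 = {0, 1, 6}  B3 = {0, 1, 3}  B4 = {0, 2, 8}  B5 = {1, 6, 9}  B6 = {0, 7, 8}  B7 = {0, 4, 6}  B8 = {0, 5, 7}
Tree: B1–B2, B2–B3, B1–B4, B2–B5, B4–B6, B2–B7, B6–B8
The largest bag has 3 vertices, giving width 2; this decomposition certifies tw(G) ≤ 2. Conversely, {0, 1, 8} is a clique of size 3, and the vertices of any clique must share a bag in every tree decomposition; so some bag has ≥ 3 vertices and tw(G) ≥ 2. Hence tw(G) = 2 exactly.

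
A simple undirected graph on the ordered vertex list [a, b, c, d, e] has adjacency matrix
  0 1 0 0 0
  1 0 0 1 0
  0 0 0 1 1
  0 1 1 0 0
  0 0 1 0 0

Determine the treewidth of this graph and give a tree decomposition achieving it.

Treewidth 1.
One optimal decomposition is:
Bags: B1 = {a, b}  B2 = {b, d}  B3 = {c, d}  B4 = {c, e}
Tree: B1–B2, B2–B3, B3–B4

Each bag holds 2 vertices, so the decomposition has width 1, which upper-bounds the treewidth. Any graph with an edge has treewidth ≥ 1, and G has the edge a–b. Combining the bounds, tw(G) = 1.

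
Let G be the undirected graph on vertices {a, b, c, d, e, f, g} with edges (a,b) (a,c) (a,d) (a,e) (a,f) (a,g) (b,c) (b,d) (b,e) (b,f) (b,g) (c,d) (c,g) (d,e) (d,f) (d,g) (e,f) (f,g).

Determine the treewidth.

A width-4 tree decomposition is:
Bags: B1 = {a, b, d, f, g}  B2 = {a, b, d, e, f}  B3 = {a, b, c, d, g}
Tree: B1–B2, B1–B3
The largest bag has 5 vertices, giving width 4; this decomposition certifies tw(G) ≤ 4. Conversely, {a, b, c, d, g} is a clique of size 5, and the vertices of any clique must share a bag in every tree decomposition; so some bag has ≥ 5 vertices and tw(G) ≥ 4. Therefore the treewidth is 4.

4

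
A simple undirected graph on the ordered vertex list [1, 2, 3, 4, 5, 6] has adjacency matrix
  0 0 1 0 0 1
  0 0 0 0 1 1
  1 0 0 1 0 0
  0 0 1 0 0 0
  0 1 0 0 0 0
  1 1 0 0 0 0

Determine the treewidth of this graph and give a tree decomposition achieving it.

Every bag has size at most 2, so the width is 2 − 1 = 1 and tw(G) ≤ 1. G has an edge, so its treewidth is at least 1. Hence tw(G) = 1 exactly.

Treewidth 1.
Bags: B1 = {1, 6}  B2 = {1, 3}  B3 = {3, 4}  B4 = {2, 6}  B5 = {2, 5}
Tree: B1–B2, B2–B3, B1–B4, B4–B5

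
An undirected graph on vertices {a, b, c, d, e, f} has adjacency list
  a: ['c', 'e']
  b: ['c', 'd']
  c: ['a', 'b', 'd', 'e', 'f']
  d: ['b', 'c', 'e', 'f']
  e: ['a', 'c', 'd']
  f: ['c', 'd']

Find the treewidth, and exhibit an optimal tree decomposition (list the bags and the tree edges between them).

Each bag holds 3 vertices, so the decomposition has width 2, which upper-bounds the treewidth. On the other hand G contains the 3-clique {c, d, e}. A clique must lie in a single bag of any decomposition, so no decomposition can have width below 2. Therefore the treewidth is 2.

Treewidth 2.
Bags: B1 = {c, d, f}  B2 = {c, d, e}  B3 = {b, c, d}  B4 = {a, c, e}
Tree: B1–B2, B2–B3, B2–B4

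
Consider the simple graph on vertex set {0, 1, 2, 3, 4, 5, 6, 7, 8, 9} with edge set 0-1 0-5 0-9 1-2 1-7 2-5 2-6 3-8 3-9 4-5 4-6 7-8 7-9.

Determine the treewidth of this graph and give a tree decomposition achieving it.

Treewidth 2.
One optimal decomposition is:
Bags: B1 = {3, 8, 9}  B2 = {7, 8, 9}  B3 = {0, 7, 9}  B4 = {0, 1, 7}  B5 = {0, 1, 5}  B6 = {1, 2, 5}  B7 = {2, 4, 5}  B8 = {2, 4, 6}
Tree: B1–B2, B2–B3, B3–B4, B4–B5, B5–B6, B6–B7, B7–B8

Each bag holds 3 vertices, so the decomposition has width 2, which upper-bounds the treewidth. The edges 3–8–7–9–3 form a cycle, so G is not a tree and its treewidth is at least 2. The upper and lower bounds meet at 2, so that is the treewidth.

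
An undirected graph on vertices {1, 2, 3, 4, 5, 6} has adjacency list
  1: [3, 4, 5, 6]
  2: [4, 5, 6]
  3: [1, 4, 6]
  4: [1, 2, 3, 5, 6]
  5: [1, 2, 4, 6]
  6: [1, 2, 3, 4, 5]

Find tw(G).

3

A width-3 tree decomposition is:
Bags: B1 = {1, 3, 4, 6}  B2 = {1, 4, 5, 6}  B3 = {2, 4, 5, 6}
Tree: B1–B2, B2–B3
Every bag has size at most 4, so the width is 4 − 1 = 3 and tw(G) ≤ 3. On the other hand G contains the 4-clique {1, 3, 4, 6}. A clique must lie in a single bag of any decomposition, so no decomposition can have width below 3. Therefore the treewidth is 3.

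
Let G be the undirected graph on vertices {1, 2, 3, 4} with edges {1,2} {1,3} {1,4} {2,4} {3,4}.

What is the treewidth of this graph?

A width-2 tree decomposition is:
Bags: B1 = {1, 3, 4}  B2 = {1, 2, 4}
Tree: B1–B2
Every bag has size at most 3, so the width is 3 − 1 = 2 and tw(G) ≤ 2. For the lower bound, the 3 vertices {1, 2, 4} are pairwise adjacent, and any tree decomposition puts a clique entirely inside one bag — forcing width ≥ 2. The upper and lower bounds meet at 2, so that is the treewidth.

2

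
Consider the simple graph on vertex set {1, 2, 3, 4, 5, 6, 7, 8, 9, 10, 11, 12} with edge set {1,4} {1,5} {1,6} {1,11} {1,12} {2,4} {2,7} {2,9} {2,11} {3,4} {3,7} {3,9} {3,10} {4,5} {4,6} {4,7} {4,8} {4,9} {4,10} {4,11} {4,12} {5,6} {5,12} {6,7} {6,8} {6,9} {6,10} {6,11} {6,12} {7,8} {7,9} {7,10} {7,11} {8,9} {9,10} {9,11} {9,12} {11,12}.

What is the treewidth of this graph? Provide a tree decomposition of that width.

Treewidth 4.
One optimal decomposition is:
Bags: B1 = {2, 4, 7, 9, 11}  B2 = {4, 6, 7, 9, 11}  B3 = {4, 6, 7, 9, 10}  B4 = {4, 6, 9, 11, 12}  B5 = {4, 6, 7, 8, 9}  B6 = {1, 4, 6, 11, 12}  B7 = {3, 4, 7, 9, 10}  B8 = {1, 4, 5, 6, 12}
Tree: B1–B2, B2–B3, B2–B4, B3–B5, B4–B6, B3–B7, B6–B8

Every bag has size at most 5, so the width is 5 − 1 = 4 and tw(G) ≤ 4. On the other hand G contains the 5-clique {2, 4, 7, 9, 11}. A clique must lie in a single bag of any decomposition, so no decomposition can have width below 4. Combining the bounds, tw(G) = 4.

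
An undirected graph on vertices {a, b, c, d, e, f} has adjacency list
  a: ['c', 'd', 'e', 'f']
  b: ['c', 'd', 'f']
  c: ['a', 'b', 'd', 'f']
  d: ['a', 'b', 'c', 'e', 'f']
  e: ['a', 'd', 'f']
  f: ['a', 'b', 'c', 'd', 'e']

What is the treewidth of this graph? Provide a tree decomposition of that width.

Every bag has size at most 4, so the width is 4 − 1 = 3 and tw(G) ≤ 3. For the lower bound, the 4 vertices {a, d, e, f} are pairwise adjacent, and any tree decomposition puts a clique entirely inside one bag — forcing width ≥ 3. Combining the bounds, tw(G) = 3.

Treewidth 3.
One optimal decomposition is:
Bags: B1 = {a, c, d, f}  B2 = {a, d, e, f}  B3 = {b, c, d, f}
Tree: B1–B2, B1–B3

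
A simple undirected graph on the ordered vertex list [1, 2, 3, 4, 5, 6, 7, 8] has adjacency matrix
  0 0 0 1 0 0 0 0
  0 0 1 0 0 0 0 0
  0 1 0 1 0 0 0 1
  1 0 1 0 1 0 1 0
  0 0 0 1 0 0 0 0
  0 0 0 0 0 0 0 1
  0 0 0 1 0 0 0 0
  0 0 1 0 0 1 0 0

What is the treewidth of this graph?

A width-1 tree decomposition is:
Bags: B1 = {4, 5}  B2 = {3, 4}  B3 = {3, 8}  B4 = {6, 8}  B5 = {2, 3}  B6 = {4, 7}  B7 = {1, 4}
Tree: B1–B2, B2–B3, B3–B4, B2–B5, B2–B6, B6–B7
Every bag has size at most 2, so the width is 2 − 1 = 1 and tw(G) ≤ 1. G has an edge, so its treewidth is at least 1. Therefore the treewidth is 1.

1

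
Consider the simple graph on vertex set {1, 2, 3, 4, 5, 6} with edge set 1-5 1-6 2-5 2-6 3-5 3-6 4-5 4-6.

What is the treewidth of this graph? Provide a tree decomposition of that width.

The largest bag has 3 vertices, giving width 2; this decomposition certifies tw(G) ≤ 2. The edges 3–6–4–5–3 form a cycle, so G is not a tree and its treewidth is at least 2. Combining the bounds, tw(G) = 2.

Treewidth 2.
Bags: B1 = {3, 5, 6}  B2 = {4, 5, 6}  B3 = {2, 5, 6}  B4 = {1, 5, 6}
Tree: B1–B2, B2–B3, B3–B4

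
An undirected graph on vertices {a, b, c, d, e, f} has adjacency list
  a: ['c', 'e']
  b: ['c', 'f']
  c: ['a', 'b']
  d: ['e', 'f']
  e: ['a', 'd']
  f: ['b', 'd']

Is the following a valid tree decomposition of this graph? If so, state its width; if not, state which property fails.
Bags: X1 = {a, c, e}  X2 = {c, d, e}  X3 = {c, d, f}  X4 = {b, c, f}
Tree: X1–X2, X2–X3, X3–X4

Yes; width 2.

Vertex coverage: the bags together contain {a, b, c, d, e, f}, the full vertex set. Edge coverage: each edge of G has both endpoints in at least one bag. Running intersection: for every vertex, the bags containing it form a connected subtree. All three properties hold, so this is a valid tree decomposition of width max|bag| − 1 = 2, and hence tw(G) ≤ 2.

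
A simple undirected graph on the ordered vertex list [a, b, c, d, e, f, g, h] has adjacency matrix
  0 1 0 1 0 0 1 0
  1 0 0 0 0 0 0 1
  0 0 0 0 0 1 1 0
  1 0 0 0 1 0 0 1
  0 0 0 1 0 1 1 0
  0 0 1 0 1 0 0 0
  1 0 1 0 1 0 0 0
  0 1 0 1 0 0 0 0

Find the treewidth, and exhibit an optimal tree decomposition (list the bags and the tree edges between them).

Treewidth 2.
One optimal decomposition is:
Bags: B1 = {c, f, g}  B2 = {e, f, g}  B3 = {a, e, g}  B4 = {a, d, e}  B5 = {a, b, d}  B6 = {b, d, h}
Tree: B1–B2, B2–B3, B3–B4, B4–B5, B5–B6

Each bag holds 3 vertices, so the decomposition has width 2, which upper-bounds the treewidth. Since c–f–e–g–c is a cycle in G, G is not acyclic. Forests are exactly the graphs of treewidth ≤ 1, so tw(G) ≥ 2. Hence tw(G) = 2 exactly.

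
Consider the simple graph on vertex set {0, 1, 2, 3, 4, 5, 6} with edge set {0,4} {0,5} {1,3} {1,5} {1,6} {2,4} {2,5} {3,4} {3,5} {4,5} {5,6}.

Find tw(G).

A width-2 tree decomposition is:
Bags: B1 = {0, 4, 5}  B2 = {3, 4, 5}  B3 = {2, 4, 5}  B4 = {1, 3, 5}  B5 = {1, 5, 6}
Tree: B1–B2, B1–B3, B2–B4, B4–B5
The largest bag has 3 vertices, giving width 2; this decomposition certifies tw(G) ≤ 2. On the other hand G contains the 3-clique {1, 3, 5}. A clique must lie in a single bag of any decomposition, so no decomposition can have width below 2. Combining the bounds, tw(G) = 2.

2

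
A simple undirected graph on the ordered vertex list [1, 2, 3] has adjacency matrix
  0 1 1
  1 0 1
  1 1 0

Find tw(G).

A width-2 tree decomposition is:
Bags: B1 = {1, 2, 3}
Tree: (single bag)
With just one bag of size 3, the width is 3 − 1 = 2, so tw(G) ≤ 2. Conversely, {1, 2, 3} is a clique of size 3, and the vertices of any clique must share a bag in every tree decomposition; so some bag has ≥ 3 vertices and tw(G) ≥ 2. Therefore the treewidth is 2.

2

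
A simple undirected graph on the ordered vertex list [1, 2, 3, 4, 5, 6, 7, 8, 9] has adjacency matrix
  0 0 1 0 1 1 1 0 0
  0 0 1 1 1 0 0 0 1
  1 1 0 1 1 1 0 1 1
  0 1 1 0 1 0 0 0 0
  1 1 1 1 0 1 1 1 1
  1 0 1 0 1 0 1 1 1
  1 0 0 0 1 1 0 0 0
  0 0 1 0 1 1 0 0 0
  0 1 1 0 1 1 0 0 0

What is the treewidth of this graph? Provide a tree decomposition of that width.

Treewidth 3.
One optimal decomposition is:
Bags: B1 = {2, 3, 4, 5}  B2 = {2, 3, 5, 9}  B3 = {3, 5, 6, 9}  B4 = {3, 5, 6, 8}  B5 = {1, 3, 5, 6}  B6 = {1, 5, 6, 7}
Tree: B1–B2, B2–B3, B3–B4, B4–B5, B5–B6

Each bag holds 4 vertices, so the decomposition has width 3, which upper-bounds the treewidth. For the lower bound, the 4 vertices {2, 3, 5, 9} are pairwise adjacent, and any tree decomposition puts a clique entirely inside one bag — forcing width ≥ 3. Combining the bounds, tw(G) = 3.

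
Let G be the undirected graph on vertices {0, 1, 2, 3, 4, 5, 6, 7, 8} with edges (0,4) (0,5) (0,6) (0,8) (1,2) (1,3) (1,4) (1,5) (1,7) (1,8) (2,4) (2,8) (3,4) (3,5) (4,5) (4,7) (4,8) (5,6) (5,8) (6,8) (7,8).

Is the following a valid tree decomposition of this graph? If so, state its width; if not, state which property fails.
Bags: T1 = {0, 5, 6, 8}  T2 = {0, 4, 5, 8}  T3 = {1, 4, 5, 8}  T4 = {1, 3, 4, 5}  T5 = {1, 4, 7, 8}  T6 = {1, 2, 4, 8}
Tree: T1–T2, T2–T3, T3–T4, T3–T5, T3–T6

Checking the three conditions: (i) the bags cover all of {0, 1, 2, 3, 4, 5, 6, 7, 8}; (ii) for each edge, some bag contains both endpoints; (iii) the bags containing any fixed vertex form a subtree. All hold, so the decomposition is valid with width 4 − 1 = 3.

Yes; width 3.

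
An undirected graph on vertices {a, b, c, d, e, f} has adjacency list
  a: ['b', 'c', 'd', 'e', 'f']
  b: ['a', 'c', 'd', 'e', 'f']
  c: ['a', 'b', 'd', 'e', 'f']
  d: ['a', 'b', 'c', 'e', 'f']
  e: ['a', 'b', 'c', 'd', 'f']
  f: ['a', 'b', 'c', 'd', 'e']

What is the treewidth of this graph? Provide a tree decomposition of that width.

Treewidth 5.
One such decomposition:
Bags: B1 = {a, b, c, d, e, f}
Tree: (single bag)

A single bag containing all 6 vertices is trivially a valid decomposition of width 5. For the lower bound, the 6 vertices {a, b, c, d, e, f} are pairwise adjacent, and any tree decomposition puts a clique entirely inside one bag — forcing width ≥ 5. Hence tw(G) = 5 exactly.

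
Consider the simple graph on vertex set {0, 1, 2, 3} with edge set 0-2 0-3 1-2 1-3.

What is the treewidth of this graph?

2

A width-2 tree decomposition is:
Bags: B1 = {0, 1, 3}  B2 = {0, 1, 2}
Tree: B1–B2
Each bag holds 3 vertices, so the decomposition has width 2, which upper-bounds the treewidth. The edges 0–3–1–2–0 form a cycle, so G is not a tree and its treewidth is at least 2. Combining the bounds, tw(G) = 2.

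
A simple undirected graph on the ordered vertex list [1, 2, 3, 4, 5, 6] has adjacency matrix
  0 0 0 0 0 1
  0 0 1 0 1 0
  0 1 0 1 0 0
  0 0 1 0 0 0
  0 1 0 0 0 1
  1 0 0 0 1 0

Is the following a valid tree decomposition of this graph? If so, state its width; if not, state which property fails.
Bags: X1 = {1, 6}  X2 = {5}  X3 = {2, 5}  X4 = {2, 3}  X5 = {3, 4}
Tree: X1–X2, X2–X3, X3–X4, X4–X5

No — edge (6,5) lies in no bag.

A tree decomposition must satisfy three properties: every vertex lies in some bag; for every edge, both endpoints lie together in some bag; and for every vertex, the bags containing it form a connected subtree. Here edge (6,5) lies in no bag, so the decomposition is invalid.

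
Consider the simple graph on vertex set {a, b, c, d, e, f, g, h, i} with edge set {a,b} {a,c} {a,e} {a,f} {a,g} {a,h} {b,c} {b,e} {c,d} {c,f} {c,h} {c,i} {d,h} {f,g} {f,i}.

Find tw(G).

2

A width-2 tree decomposition is:
Bags: B1 = {a, b, c}  B2 = {a, c, h}  B3 = {a, c, f}  B4 = {a, b, e}  B5 = {a, f, g}  B6 = {c, f, i}  B7 = {c, d, h}
Tree: B1–B2, B2–B3, B1–B4, B3–B5, B3–B6, B2–B7
The largest bag has 3 vertices, giving width 2; this decomposition certifies tw(G) ≤ 2. Conversely, {a, f, g} is a clique of size 3, and the vertices of any clique must share a bag in every tree decomposition; so some bag has ≥ 3 vertices and tw(G) ≥ 2. Combining the bounds, tw(G) = 2.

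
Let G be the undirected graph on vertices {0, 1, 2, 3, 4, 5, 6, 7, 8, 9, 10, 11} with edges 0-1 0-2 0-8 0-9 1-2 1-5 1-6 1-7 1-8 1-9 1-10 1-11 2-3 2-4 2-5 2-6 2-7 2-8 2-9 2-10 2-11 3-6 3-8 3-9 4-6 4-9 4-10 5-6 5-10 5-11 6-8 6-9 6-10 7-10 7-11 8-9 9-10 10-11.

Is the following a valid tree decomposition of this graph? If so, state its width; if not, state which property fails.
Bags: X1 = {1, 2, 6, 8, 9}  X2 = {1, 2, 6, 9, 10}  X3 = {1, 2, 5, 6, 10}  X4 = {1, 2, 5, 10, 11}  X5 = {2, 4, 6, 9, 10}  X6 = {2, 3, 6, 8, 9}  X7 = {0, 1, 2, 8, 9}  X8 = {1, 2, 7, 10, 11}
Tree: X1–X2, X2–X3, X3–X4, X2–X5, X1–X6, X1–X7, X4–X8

Every vertex of G appears in some bag (union = {0, 1, 2, 3, 4, 5, 6, 7, 8, 9, 10, 11}); every edge is covered by a bag; and for each vertex v the set of bags containing v is connected in the bag tree. The decomposition is therefore valid. The largest bag has 5 vertices, so the width is 4.

Yes; width 4.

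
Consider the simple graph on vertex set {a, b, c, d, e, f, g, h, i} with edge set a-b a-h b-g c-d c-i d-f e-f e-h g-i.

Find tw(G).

A width-2 tree decomposition is:
Bags: B1 = {c, d, i}  B2 = {d, f, i}  B3 = {e, f, i}  B4 = {e, h, i}  B5 = {a, h, i}  B6 = {a, b, i}  B7 = {b, g, i}
Tree: B1–B2, B2–B3, B3–B4, B4–B5, B5–B6, B6–B7
Each bag holds 3 vertices, so the decomposition has width 2, which upper-bounds the treewidth. For the lower bound, G contains the cycle i–c–d–f–e–h–a–b–g–i, so G is not a forest; only forests have treewidth ≤ 1, hence tw(G) ≥ 2. Therefore the treewidth is 2.

2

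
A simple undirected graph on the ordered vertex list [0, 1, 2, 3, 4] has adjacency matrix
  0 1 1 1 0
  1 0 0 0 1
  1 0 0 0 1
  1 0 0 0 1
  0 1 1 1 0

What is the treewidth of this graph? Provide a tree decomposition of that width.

The largest bag has 3 vertices, giving width 2; this decomposition certifies tw(G) ≤ 2. For the lower bound, G contains the cycle 2–4–1–0–2, so G is not a forest; only forests have treewidth ≤ 1, hence tw(G) ≥ 2. The upper and lower bounds meet at 2, so that is the treewidth.

Treewidth 2.
One such decomposition:
Bags: B1 = {0, 2, 4}  B2 = {0, 1, 4}  B3 = {0, 3, 4}
Tree: B1–B2, B2–B3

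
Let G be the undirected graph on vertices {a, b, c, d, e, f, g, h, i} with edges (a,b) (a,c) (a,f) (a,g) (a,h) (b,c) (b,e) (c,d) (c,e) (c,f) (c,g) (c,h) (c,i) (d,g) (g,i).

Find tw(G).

A width-2 tree decomposition is:
Bags: B1 = {c, g, i}  B2 = {a, c, g}  B3 = {a, c, h}  B4 = {a, b, c}  B5 = {a, c, f}  B6 = {b, c, e}  B7 = {c, d, g}
Tree: B1–B2, B2–B3, B3–B4, B2–B5, B4–B6, B1–B7
Every bag has size at most 3, so the width is 3 − 1 = 2 and tw(G) ≤ 2. Conversely, {c, d, g} is a clique of size 3, and the vertices of any clique must share a bag in every tree decomposition; so some bag has ≥ 3 vertices and tw(G) ≥ 2. Hence tw(G) = 2 exactly.

2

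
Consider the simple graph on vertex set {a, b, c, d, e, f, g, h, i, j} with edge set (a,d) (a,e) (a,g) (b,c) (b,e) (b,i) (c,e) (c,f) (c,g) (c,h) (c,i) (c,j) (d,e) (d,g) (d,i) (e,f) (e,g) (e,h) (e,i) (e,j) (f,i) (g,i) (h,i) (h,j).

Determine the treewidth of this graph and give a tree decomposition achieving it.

Treewidth 3.
One such decomposition:
Bags: B1 = {a, d, e, g}  B2 = {d, e, g, i}  B3 = {c, e, g, i}  B4 = {c, e, h, i}  B5 = {b, c, e, i}  B6 = {c, e, h, j}  B7 = {c, e, f, i}
Tree: B1–B2, B2–B3, B3–B4, B3–B5, B4–B6, B4–B7

The largest bag has 4 vertices, giving width 3; this decomposition certifies tw(G) ≤ 3. For the lower bound, the 4 vertices {c, e, h, j} are pairwise adjacent, and any tree decomposition puts a clique entirely inside one bag — forcing width ≥ 3. Combining the bounds, tw(G) = 3.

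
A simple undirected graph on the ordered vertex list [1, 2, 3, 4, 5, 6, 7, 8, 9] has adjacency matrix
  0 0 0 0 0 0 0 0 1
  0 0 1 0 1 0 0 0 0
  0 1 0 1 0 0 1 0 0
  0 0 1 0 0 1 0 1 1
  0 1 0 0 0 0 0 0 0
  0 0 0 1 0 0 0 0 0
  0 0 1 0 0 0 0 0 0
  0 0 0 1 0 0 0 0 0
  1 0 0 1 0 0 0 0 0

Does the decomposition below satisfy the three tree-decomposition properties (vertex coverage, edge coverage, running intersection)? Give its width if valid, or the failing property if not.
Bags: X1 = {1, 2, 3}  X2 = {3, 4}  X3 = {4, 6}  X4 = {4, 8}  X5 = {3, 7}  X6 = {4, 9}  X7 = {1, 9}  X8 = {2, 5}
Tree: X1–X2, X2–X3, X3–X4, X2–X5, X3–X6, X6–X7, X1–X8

A tree decomposition must satisfy three properties: every vertex lies in some bag; for every edge, both endpoints lie together in some bag; and for every vertex, the bags containing it form a connected subtree. Here bags containing vertex 1 are not connected in the tree, so the decomposition is invalid.

No — bags containing vertex 1 are not connected in the tree.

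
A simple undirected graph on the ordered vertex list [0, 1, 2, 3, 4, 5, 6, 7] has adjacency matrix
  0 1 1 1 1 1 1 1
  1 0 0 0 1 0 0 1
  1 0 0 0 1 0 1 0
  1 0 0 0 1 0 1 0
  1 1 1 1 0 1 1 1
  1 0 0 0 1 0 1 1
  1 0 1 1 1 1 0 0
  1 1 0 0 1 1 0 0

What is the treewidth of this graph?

A width-3 tree decomposition is:
Bags: B1 = {0, 4, 5, 6}  B2 = {0, 4, 5, 7}  B3 = {0, 1, 4, 7}  B4 = {0, 3, 4, 6}  B5 = {0, 2, 4, 6}
Tree: B1–B2, B2–B3, B1–B4, B1–B5
Each bag holds 4 vertices, so the decomposition has width 3, which upper-bounds the treewidth. On the other hand G contains the 4-clique {0, 1, 4, 7}. A clique must lie in a single bag of any decomposition, so no decomposition can have width below 3. Therefore the treewidth is 3.

3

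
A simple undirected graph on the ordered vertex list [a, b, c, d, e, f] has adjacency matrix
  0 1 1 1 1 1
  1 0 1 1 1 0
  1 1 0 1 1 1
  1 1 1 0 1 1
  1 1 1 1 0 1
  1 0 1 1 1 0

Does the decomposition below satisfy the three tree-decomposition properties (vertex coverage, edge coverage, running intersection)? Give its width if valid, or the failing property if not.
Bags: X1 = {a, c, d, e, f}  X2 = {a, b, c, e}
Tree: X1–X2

A tree decomposition must satisfy three properties: every vertex lies in some bag; for every edge, both endpoints lie together in some bag; and for every vertex, the bags containing it form a connected subtree. Here edge (d,b) lies in no bag, so the decomposition is invalid.

No — edge (d,b) lies in no bag.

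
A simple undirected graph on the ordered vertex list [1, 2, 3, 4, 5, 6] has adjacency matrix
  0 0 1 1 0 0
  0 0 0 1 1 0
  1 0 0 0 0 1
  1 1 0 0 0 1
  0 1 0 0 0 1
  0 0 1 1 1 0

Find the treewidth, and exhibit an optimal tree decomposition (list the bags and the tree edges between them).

Treewidth 2.
Bags: B1 = {2, 4, 5}  B2 = {4, 5, 6}  B3 = {1, 4, 6}  B4 = {1, 3, 6}
Tree: B1–B2, B2–B3, B3–B4

The largest bag has 3 vertices, giving width 2; this decomposition certifies tw(G) ≤ 2. Since 2–5–6–4–2 is a cycle in G, G is not acyclic. Forests are exactly the graphs of treewidth ≤ 1, so tw(G) ≥ 2. Hence tw(G) = 2 exactly.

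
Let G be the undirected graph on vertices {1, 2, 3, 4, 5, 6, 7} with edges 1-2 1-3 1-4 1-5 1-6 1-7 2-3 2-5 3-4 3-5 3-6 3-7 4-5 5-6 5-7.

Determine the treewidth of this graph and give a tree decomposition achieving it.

Treewidth 3.
Bags: B1 = {1, 3, 5, 7}  B2 = {1, 2, 3, 5}  B3 = {1, 3, 4, 5}  B4 = {1, 3, 5, 6}
Tree: B1–B2, B2–B3, B3–B4

Each bag holds 4 vertices, so the decomposition has width 3, which upper-bounds the treewidth. For the lower bound, the 4 vertices {1, 2, 3, 5} are pairwise adjacent, and any tree decomposition puts a clique entirely inside one bag — forcing width ≥ 3. The upper and lower bounds meet at 3, so that is the treewidth.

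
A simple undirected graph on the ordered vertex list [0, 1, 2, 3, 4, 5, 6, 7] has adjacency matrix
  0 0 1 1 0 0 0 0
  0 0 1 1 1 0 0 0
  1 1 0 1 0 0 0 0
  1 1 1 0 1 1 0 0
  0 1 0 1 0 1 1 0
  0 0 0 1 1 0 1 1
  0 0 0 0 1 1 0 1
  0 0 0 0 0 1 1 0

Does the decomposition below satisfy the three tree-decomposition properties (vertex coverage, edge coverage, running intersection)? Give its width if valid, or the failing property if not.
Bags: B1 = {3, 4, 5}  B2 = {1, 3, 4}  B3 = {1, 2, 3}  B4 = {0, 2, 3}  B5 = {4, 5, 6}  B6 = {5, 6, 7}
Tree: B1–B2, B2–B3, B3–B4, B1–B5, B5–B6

Yes; width 2.

Every vertex of G appears in some bag (union = {0, 1, 2, 3, 4, 5, 6, 7}); every edge is covered by a bag; and for each vertex v the set of bags containing v is connected in the bag tree. The decomposition is therefore valid. The largest bag has 3 vertices, so the width is 2.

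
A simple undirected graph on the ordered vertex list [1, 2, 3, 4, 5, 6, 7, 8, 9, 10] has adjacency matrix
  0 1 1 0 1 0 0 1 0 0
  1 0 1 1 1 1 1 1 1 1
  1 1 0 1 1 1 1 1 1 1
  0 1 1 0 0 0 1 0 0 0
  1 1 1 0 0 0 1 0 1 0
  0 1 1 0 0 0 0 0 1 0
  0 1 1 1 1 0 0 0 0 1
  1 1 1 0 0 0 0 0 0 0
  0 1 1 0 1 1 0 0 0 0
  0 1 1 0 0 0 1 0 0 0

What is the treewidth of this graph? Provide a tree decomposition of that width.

Every bag has size at most 4, so the width is 4 − 1 = 3 and tw(G) ≤ 3. On the other hand G contains the 4-clique {2, 3, 4, 7}. A clique must lie in a single bag of any decomposition, so no decomposition can have width below 3. Therefore the treewidth is 3.

Treewidth 3.
One optimal decomposition is:
Bags: B1 = {2, 3, 5, 7}  B2 = {2, 3, 5, 9}  B3 = {1, 2, 3, 5}  B4 = {2, 3, 7, 10}  B5 = {2, 3, 4, 7}  B6 = {1, 2, 3, 8}  B7 = {2, 3, 6, 9}
Tree: B1–B2, B2–B3, B1–B4, B1–B5, B3–B6, B2–B7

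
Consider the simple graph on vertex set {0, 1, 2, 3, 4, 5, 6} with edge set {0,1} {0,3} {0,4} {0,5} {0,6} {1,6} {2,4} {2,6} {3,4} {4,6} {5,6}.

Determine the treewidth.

2

A width-2 tree decomposition is:
Bags: B1 = {2, 4, 6}  B2 = {0, 4, 6}  B3 = {0, 5, 6}  B4 = {0, 1, 6}  B5 = {0, 3, 4}
Tree: B1–B2, B2–B3, B3–B4, B2–B5
Every bag has size at most 3, so the width is 3 − 1 = 2 and tw(G) ≤ 2. For the lower bound, the 3 vertices {0, 3, 4} are pairwise adjacent, and any tree decomposition puts a clique entirely inside one bag — forcing width ≥ 2. Combining the bounds, tw(G) = 2.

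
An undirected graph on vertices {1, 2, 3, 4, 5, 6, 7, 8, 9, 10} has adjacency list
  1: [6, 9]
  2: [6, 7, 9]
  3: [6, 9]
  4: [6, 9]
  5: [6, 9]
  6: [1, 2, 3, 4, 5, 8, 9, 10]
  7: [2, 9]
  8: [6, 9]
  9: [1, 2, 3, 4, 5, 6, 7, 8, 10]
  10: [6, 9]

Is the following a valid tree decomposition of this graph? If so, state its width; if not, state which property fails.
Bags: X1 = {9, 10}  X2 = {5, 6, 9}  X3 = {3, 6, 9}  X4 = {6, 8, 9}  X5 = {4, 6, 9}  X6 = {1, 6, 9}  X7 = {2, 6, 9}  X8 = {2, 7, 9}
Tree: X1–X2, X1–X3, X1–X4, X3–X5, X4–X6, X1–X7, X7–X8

No — edge (6,10) lies in no bag.

A tree decomposition must satisfy three properties: every vertex lies in some bag; for every edge, both endpoints lie together in some bag; and for every vertex, the bags containing it form a connected subtree. Here edge (6,10) lies in no bag, so the decomposition is invalid.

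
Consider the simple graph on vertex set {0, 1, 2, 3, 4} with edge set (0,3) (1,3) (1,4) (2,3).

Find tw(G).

1

A width-1 tree decomposition is:
Bags: B1 = {0, 3}  B2 = {2, 3}  B3 = {1, 3}  B4 = {1, 4}
Tree: B1–B2, B1–B3, B3–B4
Every bag has size at most 2, so the width is 2 − 1 = 1 and tw(G) ≤ 1. G has an edge, so its treewidth is at least 1. Therefore the treewidth is 1.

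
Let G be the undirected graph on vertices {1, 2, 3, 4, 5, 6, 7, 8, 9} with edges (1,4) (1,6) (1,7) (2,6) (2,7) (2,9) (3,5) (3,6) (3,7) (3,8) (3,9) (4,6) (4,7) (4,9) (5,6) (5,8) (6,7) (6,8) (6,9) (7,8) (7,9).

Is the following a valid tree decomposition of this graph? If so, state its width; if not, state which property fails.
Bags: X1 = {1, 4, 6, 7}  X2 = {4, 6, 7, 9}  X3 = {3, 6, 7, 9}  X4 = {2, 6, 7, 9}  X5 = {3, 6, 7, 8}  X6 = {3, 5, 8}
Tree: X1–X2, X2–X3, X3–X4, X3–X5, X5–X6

A tree decomposition must satisfy three properties: every vertex lies in some bag; for every edge, both endpoints lie together in some bag; and for every vertex, the bags containing it form a connected subtree. Here edge (6,5) lies in no bag, so the decomposition is invalid.

No — edge (6,5) lies in no bag.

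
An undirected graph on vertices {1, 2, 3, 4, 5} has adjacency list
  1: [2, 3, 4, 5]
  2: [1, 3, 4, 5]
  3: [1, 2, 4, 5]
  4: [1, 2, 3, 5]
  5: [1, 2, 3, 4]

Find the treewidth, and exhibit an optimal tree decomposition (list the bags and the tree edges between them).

Treewidth 4.
One optimal decomposition is:
Bags: B1 = {1, 2, 3, 4, 5}
Tree: (single bag)

With just one bag of size 5, the width is 5 − 1 = 4, so tw(G) ≤ 4. Conversely, {1, 2, 3, 4, 5} is a clique of size 5, and the vertices of any clique must share a bag in every tree decomposition; so some bag has ≥ 5 vertices and tw(G) ≥ 4. Hence tw(G) = 4 exactly.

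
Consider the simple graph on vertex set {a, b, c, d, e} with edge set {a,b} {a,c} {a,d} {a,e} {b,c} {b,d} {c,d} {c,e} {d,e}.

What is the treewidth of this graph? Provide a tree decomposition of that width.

Treewidth 3.
One such decomposition:
Bags: B1 = {a, c, d, e}  B2 = {a, b, c, d}
Tree: B1–B2

Every bag has size at most 4, so the width is 4 − 1 = 3 and tw(G) ≤ 3. For the lower bound, the 4 vertices {a, c, d, e} are pairwise adjacent, and any tree decomposition puts a clique entirely inside one bag — forcing width ≥ 3. The upper and lower bounds meet at 3, so that is the treewidth.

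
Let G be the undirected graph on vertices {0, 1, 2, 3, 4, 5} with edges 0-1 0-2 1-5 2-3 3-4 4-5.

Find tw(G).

A width-2 tree decomposition is:
Bags: B1 = {0, 1, 2}  B2 = {1, 2, 3}  B3 = {1, 3, 4}  B4 = {1, 4, 5}
Tree: B1–B2, B2–B3, B3–B4
Each bag holds 3 vertices, so the decomposition has width 2, which upper-bounds the treewidth. Since 1–0–2–3–4–5–1 is a cycle in G, G is not acyclic. Forests are exactly the graphs of treewidth ≤ 1, so tw(G) ≥ 2. Therefore the treewidth is 2.

2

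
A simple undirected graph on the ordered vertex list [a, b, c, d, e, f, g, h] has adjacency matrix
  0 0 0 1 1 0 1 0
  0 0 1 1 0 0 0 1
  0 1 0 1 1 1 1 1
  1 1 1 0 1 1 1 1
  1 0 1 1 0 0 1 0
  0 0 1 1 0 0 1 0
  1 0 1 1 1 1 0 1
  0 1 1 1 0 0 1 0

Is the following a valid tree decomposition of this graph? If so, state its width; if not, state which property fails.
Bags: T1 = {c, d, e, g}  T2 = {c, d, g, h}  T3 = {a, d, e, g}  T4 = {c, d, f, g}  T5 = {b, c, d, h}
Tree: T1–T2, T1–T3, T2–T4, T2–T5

Yes; width 3.

Every vertex of G appears in some bag (union = {a, b, c, d, e, f, g, h}); every edge is covered by a bag; and for each vertex v the set of bags containing v is connected in the bag tree. The decomposition is therefore valid. The largest bag has 4 vertices, so the width is 3.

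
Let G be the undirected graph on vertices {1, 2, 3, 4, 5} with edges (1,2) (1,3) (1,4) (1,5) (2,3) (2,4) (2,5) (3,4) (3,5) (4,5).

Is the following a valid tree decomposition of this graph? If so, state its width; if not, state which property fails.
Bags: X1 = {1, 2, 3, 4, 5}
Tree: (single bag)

Vertex coverage: the bags together contain {1, 2, 3, 4, 5}, the full vertex set. Edge coverage: each edge of G has both endpoints in at least one bag. Running intersection: for every vertex, the bags containing it form a connected subtree. All three properties hold, so this is a valid tree decomposition of width max|bag| − 1 = 4, and hence tw(G) ≤ 4.

Yes; width 4.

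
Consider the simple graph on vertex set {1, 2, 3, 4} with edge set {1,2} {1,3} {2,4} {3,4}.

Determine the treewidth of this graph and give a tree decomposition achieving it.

Every bag has size at most 3, so the width is 3 − 1 = 2 and tw(G) ≤ 2. The edges 2–4–3–1–2 form a cycle, so G is not a tree and its treewidth is at least 2. The upper and lower bounds meet at 2, so that is the treewidth.

Treewidth 2.
Bags: B1 = {2, 3, 4}  B2 = {1, 2, 3}
Tree: B1–B2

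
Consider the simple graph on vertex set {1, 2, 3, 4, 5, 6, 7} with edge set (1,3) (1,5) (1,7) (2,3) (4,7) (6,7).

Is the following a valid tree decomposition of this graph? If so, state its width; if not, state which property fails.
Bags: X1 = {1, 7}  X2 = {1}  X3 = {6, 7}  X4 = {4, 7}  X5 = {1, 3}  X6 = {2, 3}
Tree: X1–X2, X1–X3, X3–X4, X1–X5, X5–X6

A tree decomposition must satisfy three properties: every vertex lies in some bag; for every edge, both endpoints lie together in some bag; and for every vertex, the bags containing it form a connected subtree. Here vertex 5 appears in no bag, so the decomposition is invalid.

No — vertex 5 appears in no bag.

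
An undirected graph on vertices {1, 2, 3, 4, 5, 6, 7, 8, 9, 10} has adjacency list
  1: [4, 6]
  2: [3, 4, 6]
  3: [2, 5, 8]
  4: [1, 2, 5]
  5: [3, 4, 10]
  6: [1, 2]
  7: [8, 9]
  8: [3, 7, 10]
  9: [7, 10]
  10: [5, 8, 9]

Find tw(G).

A width-2 tree decomposition is:
Bags: B1 = {1, 4, 6}  B2 = {2, 4, 6}  B3 = {2, 4, 5}  B4 = {2, 3, 5}  B5 = {3, 5, 10}  B6 = {3, 8, 10}  B7 = {8, 9, 10}  B8 = {7, 8, 9}
Tree: B1–B2, B2–B3, B3–B4, B4–B5, B5–B6, B6–B7, B7–B8
Every bag has size at most 3, so the width is 3 − 1 = 2 and tw(G) ≤ 2. For the lower bound, G contains the cycle 1–6–2–4–1, so G is not a forest; only forests have treewidth ≤ 1, hence tw(G) ≥ 2. Hence tw(G) = 2 exactly.

2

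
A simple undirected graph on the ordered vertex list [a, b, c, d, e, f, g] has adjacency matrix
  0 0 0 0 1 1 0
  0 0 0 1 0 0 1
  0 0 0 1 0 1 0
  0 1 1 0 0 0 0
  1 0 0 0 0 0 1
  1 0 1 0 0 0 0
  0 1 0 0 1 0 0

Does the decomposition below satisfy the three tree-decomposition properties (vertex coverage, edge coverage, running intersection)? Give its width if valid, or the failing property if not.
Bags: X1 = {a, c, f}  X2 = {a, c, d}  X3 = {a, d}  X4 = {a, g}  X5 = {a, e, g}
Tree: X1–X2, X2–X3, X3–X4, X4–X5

A tree decomposition must satisfy three properties: every vertex lies in some bag; for every edge, both endpoints lie together in some bag; and for every vertex, the bags containing it form a connected subtree. Here vertex b appears in no bag, so the decomposition is invalid.

No — vertex b appears in no bag.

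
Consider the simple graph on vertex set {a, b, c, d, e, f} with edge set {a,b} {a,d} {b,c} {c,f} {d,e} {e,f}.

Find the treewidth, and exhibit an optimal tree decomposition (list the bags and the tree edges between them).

Treewidth 2.
One such decomposition:
Bags: B1 = {a, b, c}  B2 = {a, c, f}  B3 = {a, e, f}  B4 = {a, d, e}
Tree: B1–B2, B2–B3, B3–B4

Every bag has size at most 3, so the width is 3 − 1 = 2 and tw(G) ≤ 2. The edges a–b–c–f–e–d–a form a cycle, so G is not a tree and its treewidth is at least 2. The upper and lower bounds meet at 2, so that is the treewidth.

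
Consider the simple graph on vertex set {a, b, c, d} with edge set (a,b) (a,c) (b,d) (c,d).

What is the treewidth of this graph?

A width-2 tree decomposition is:
Bags: B1 = {a, b, c}  B2 = {b, c, d}
Tree: B1–B2
Every bag has size at most 3, so the width is 3 − 1 = 2 and tw(G) ≤ 2. The edges c–a–b–d–c form a cycle, so G is not a tree and its treewidth is at least 2. Hence tw(G) = 2 exactly.

2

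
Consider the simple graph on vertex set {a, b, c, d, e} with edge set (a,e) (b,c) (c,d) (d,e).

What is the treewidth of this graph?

A width-1 tree decomposition is:
Bags: B1 = {a, e}  B2 = {d, e}  B3 = {c, d}  B4 = {b, c}
Tree: B1–B2, B2–B3, B3–B4
Each bag holds 2 vertices, so the decomposition has width 1, which upper-bounds the treewidth. G has an edge, so its treewidth is at least 1. Combining the bounds, tw(G) = 1.

1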